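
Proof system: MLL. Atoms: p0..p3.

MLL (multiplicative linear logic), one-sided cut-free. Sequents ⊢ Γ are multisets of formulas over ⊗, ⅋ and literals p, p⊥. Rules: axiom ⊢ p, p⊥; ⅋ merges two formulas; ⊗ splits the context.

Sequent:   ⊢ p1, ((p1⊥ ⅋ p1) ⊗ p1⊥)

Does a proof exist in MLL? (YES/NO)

Derivation (root first):
[⊗]  ⊢ p1, ((p1⊥ ⅋ p1) ⊗ p1⊥)
  [⅋]  ⊢ (p1⊥ ⅋ p1)
    [Ax]  ⊢ p1, p1⊥
  [Ax]  ⊢ p1, p1⊥

Result: YES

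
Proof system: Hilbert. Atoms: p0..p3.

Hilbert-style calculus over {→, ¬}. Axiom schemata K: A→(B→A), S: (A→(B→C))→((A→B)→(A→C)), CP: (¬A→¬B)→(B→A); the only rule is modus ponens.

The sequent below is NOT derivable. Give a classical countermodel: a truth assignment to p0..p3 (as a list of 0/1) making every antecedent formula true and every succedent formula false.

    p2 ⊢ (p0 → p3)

Truth-table refutation:
  v=0000: Γ:[p2=F] Δ:[(p0 → p3)=T] refutes=False
  v=0001: Γ:[p2=F] Δ:[(p0 → p3)=T] refutes=False
  v=0010: Γ:[p2=T] Δ:[(p0 → p3)=T] refutes=False
  v=0011: Γ:[p2=T] Δ:[(p0 → p3)=T] refutes=False
  v=0100: Γ:[p2=F] Δ:[(p0 → p3)=T] refutes=False
  v=0101: Γ:[p2=F] Δ:[(p0 → p3)=T] refutes=False
  v=0110: Γ:[p2=T] Δ:[(p0 → p3)=T] refutes=False
  v=0111: Γ:[p2=T] Δ:[(p0 → p3)=T] refutes=False
  v=1000: Γ:[p2=F] Δ:[(p0 → p3)=F] refutes=False
  v=1001: Γ:[p2=F] Δ:[(p0 → p3)=T] refutes=False
  v=1010: Γ:[p2=T] Δ:[(p0 → p3)=F] refutes=True  ← countermodel

Result: [1, 0, 1, 0]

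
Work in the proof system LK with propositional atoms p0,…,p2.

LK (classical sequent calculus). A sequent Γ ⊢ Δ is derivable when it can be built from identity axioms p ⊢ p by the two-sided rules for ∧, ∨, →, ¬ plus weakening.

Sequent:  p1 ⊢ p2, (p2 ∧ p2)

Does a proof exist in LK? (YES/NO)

Enumerate valuations to refute Γ ⊢ Δ:
  v=000: Γ:[p1=F] Δ:[p2=F, (p2 ∧ p2)=F] refutes=False
  v=001: Γ:[p1=F] Δ:[p2=T, (p2 ∧ p2)=T] refutes=False
  v=010: Γ:[p1=T] Δ:[p2=F, (p2 ∧ p2)=F] refutes=True  ← countermodel

Result: NO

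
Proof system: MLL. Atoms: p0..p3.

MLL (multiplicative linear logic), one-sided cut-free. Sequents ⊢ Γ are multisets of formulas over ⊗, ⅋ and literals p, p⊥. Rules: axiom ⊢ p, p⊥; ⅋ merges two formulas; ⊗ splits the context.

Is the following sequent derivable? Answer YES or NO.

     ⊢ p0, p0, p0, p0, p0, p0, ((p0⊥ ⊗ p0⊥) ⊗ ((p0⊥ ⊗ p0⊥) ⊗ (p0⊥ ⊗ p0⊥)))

Derivation trace:
[⊗]  ⊢ p0, p0, p0, p0, p0, p0, ((p0⊥ ⊗ p0⊥) ⊗ ((p0⊥ ⊗ p0⊥) ⊗ (p0⊥ ⊗ p0⊥)))
  [⊗]  ⊢ p0, p0, (p0⊥ ⊗ p0⊥)
    [Ax]  ⊢ p0, p0⊥
    [Ax]  ⊢ p0, p0⊥
  [⊗]  ⊢ p0, p0, p0, p0, ((p0⊥ ⊗ p0⊥) ⊗ (p0⊥ ⊗ p0⊥))
    [⊗]  ⊢ p0, p0, (p0⊥ ⊗ p0⊥)
      [Ax]  ⊢ p0, p0⊥
      [Ax]  ⊢ p0, p0⊥
    [⊗]  ⊢ p0, p0, (p0⊥ ⊗ p0⊥)
      [Ax]  ⊢ p0, p0⊥
      [Ax]  ⊢ p0, p0⊥

Result: YES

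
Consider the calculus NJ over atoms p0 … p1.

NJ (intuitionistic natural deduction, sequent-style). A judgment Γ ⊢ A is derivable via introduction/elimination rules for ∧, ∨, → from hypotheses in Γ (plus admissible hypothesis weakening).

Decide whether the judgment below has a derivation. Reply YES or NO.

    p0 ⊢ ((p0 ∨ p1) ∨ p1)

Derivation trace:
[∨I₁] p0 ⊢ ((p0 ∨ p1) ∨ p1)
  [∨I₁] p0 ⊢ (p0 ∨ p1)
    [Ax] p0 ⊢ p0

Result: YES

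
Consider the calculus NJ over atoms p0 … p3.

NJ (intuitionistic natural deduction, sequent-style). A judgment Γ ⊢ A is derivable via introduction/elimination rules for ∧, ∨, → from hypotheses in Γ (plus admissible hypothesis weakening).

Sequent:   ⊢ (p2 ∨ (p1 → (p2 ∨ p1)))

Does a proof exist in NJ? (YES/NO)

Derivation (root first):
[∨I₂]  ⊢ (p2 ∨ (p1 → (p2 ∨ p1)))
  [→I]  ⊢ (p1 → (p2 ∨ p1))
    [∨I₂] p1 ⊢ (p2 ∨ p1)
      [Ax] p1 ⊢ p1

Result: YES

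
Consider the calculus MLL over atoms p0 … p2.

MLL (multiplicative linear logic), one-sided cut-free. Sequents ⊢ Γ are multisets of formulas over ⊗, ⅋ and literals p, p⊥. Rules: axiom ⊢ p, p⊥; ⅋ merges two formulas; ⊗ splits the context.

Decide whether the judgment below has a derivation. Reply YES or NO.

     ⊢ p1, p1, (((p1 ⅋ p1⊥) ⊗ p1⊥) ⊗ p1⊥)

Proof tree:
[⊗]  ⊢ p1, p1, (((p1 ⅋ p1⊥) ⊗ p1⊥) ⊗ p1⊥)
  [⊗]  ⊢ p1, ((p1 ⅋ p1⊥) ⊗ p1⊥)
    [⅋]  ⊢ (p1 ⅋ p1⊥)
      [Ax]  ⊢ p1, p1⊥
    [Ax]  ⊢ p1, p1⊥
  [Ax]  ⊢ p1, p1⊥

Result: YES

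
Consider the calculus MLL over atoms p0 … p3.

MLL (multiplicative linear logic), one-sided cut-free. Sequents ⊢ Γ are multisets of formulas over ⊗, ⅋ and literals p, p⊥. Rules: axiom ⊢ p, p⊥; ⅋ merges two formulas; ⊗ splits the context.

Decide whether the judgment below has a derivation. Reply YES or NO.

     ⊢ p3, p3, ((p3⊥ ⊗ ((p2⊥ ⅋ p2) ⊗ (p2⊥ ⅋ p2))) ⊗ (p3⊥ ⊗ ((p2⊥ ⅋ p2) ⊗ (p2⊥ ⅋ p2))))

Derivation trace:
[⊗]  ⊢ p3, p3, ((p3⊥ ⊗ ((p2⊥ ⅋ p2) ⊗ (p2⊥ ⅋ p2))) ⊗ (p3⊥ ⊗ ((p2⊥ ⅋ p2) ⊗ (p2⊥ ⅋ p2))))
  [⊗]  ⊢ p3, (p3⊥ ⊗ ((p2⊥ ⅋ p2) ⊗ (p2⊥ ⅋ p2)))
    [Ax]  ⊢ p3, p3⊥
    [⊗]  ⊢ ((p2⊥ ⅋ p2) ⊗ (p2⊥ ⅋ p2))
      [⅋]  ⊢ (p2⊥ ⅋ p2)
        [Ax]  ⊢ p2, p2⊥
      [⅋]  ⊢ (p2⊥ ⅋ p2)
        [Ax]  ⊢ p2, p2⊥
  [⊗]  ⊢ p3, (p3⊥ ⊗ ((p2⊥ ⅋ p2) ⊗ (p2⊥ ⅋ p2)))
    [Ax]  ⊢ p3, p3⊥
    [⊗]  ⊢ ((p2⊥ ⅋ p2) ⊗ (p2⊥ ⅋ p2))
      [⅋]  ⊢ (p2⊥ ⅋ p2)
        [Ax]  ⊢ p2, p2⊥
      [⅋]  ⊢ (p2⊥ ⅋ p2)
        [Ax]  ⊢ p2, p2⊥

Result: YES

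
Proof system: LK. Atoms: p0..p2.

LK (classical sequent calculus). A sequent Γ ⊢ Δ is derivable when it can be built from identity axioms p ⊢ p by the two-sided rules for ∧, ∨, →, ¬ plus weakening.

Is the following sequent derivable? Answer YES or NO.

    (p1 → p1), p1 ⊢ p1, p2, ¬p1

Proof tree:
[WL] (p1 → p1), p1 ⊢ p1, p2, ¬p1
  [¬R] (p1 → p1) ⊢ p1, p2, ¬p1
    [WR] p1, (p1 → p1) ⊢ p1, p2
      [→L] p1, (p1 → p1) ⊢ p1
        [Ax] p1 ⊢ p1
        [Ax] p1 ⊢ p1

Result: YES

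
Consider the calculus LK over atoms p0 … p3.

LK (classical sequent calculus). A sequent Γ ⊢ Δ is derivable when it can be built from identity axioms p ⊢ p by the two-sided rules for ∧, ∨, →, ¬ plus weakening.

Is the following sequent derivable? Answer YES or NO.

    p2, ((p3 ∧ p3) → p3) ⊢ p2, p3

Proof tree:
[→L] p2, ((p3 ∧ p3) → p3) ⊢ p2, p3
  [∧R] p2 ⊢ p2, p3, (p3 ∧ p3)
    [WR] p2 ⊢ p2, p3, p3
      [WR] p2 ⊢ p2, p3
        [Ax] p2 ⊢ p2
    [WR] p2 ⊢ p2, p3
      [Ax] p2 ⊢ p2
  [Ax] p3 ⊢ p3

Result: YES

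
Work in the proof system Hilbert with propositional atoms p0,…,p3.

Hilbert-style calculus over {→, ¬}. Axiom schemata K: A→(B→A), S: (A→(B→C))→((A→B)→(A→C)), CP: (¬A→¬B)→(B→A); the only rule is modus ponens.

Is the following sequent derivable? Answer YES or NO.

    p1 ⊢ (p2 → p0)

Search for a countermodel by truth-table:
  v=0000: Γ:[p1=F] Δ:[(p2 → p0)=T] refutes=False
  v=0001: Γ:[p1=F] Δ:[(p2 → p0)=T] refutes=False
  v=0010: Γ:[p1=F] Δ:[(p2 → p0)=F] refutes=False
  v=0011: Γ:[p1=F] Δ:[(p2 → p0)=F] refutes=False
  v=0100: Γ:[p1=T] Δ:[(p2 → p0)=T] refutes=False
  v=0101: Γ:[p1=T] Δ:[(p2 → p0)=T] refutes=False
  v=0110: Γ:[p1=T] Δ:[(p2 → p0)=F] refutes=True  ← countermodel

Result: NO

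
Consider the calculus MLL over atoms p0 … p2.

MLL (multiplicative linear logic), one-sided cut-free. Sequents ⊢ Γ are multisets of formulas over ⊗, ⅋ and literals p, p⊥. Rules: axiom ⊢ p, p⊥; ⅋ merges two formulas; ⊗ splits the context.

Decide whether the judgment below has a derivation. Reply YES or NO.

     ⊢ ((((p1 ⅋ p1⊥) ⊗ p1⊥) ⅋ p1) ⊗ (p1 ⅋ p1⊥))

Derivation trace:
[⊗]  ⊢ ((((p1 ⅋ p1⊥) ⊗ p1⊥) ⅋ p1) ⊗ (p1 ⅋ p1⊥))
  [⅋]  ⊢ (((p1 ⅋ p1⊥) ⊗ p1⊥) ⅋ p1)
    [⊗]  ⊢ p1, ((p1 ⅋ p1⊥) ⊗ p1⊥)
      [⅋]  ⊢ (p1 ⅋ p1⊥)
        [Ax]  ⊢ p1, p1⊥
      [Ax]  ⊢ p1, p1⊥
  [⅋]  ⊢ (p1 ⅋ p1⊥)
    [Ax]  ⊢ p1, p1⊥

Result: YES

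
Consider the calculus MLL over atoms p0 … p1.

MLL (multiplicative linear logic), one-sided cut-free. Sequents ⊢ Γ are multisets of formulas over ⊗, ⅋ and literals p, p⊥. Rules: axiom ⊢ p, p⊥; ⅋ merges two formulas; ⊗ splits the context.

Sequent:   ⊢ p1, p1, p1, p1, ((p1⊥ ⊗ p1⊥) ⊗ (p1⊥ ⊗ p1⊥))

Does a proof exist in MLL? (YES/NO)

Proof tree:
[⊗]  ⊢ p1, p1, p1, p1, ((p1⊥ ⊗ p1⊥) ⊗ (p1⊥ ⊗ p1⊥))
  [⊗]  ⊢ p1, p1, (p1⊥ ⊗ p1⊥)
    [Ax]  ⊢ p1, p1⊥
    [Ax]  ⊢ p1, p1⊥
  [⊗]  ⊢ p1, p1, (p1⊥ ⊗ p1⊥)
    [Ax]  ⊢ p1, p1⊥
    [Ax]  ⊢ p1, p1⊥

Result: YES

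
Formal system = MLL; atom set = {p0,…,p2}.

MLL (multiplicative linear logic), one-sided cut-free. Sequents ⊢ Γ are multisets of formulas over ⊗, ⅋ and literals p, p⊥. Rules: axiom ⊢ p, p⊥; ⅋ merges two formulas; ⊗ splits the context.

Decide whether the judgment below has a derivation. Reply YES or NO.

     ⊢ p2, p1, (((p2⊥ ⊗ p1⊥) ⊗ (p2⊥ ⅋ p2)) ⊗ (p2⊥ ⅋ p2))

Derivation (root first):
[⊗]  ⊢ p2, p1, (((p2⊥ ⊗ p1⊥) ⊗ (p2⊥ ⅋ p2)) ⊗ (p2⊥ ⅋ p2))
  [⊗]  ⊢ p2, p1, ((p2⊥ ⊗ p1⊥) ⊗ (p2⊥ ⅋ p2))
    [⊗]  ⊢ p2, p1, (p2⊥ ⊗ p1⊥)
      [Ax]  ⊢ p2, p2⊥
      [Ax]  ⊢ p1, p1⊥
    [⅋]  ⊢ (p2⊥ ⅋ p2)
      [Ax]  ⊢ p2, p2⊥
  [⅋]  ⊢ (p2⊥ ⅋ p2)
    [Ax]  ⊢ p2, p2⊥

Result: YES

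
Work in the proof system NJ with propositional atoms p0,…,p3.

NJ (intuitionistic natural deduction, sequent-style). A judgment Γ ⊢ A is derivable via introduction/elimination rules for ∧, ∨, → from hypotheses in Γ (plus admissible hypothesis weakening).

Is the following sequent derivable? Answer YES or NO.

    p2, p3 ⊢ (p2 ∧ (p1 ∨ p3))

Derivation trace:
[∧I] p2, p3 ⊢ (p2 ∧ (p1 ∨ p3))
  [Ax] p2 ⊢ p2
  [∨I₂] p3 ⊢ (p1 ∨ p3)
    [Ax] p3 ⊢ p3

Result: YES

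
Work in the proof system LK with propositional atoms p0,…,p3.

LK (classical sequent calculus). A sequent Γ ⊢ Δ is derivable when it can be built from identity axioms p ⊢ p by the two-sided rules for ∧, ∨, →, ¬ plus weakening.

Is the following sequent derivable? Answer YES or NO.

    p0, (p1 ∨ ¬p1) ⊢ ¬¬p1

Enumerate valuations to refute Γ ⊢ Δ:
  v=0000: Γ:[p0=F, (p1 ∨ ¬p1)=T] Δ:[¬¬p1=F] refutes=False
  v=0001: Γ:[p0=F, (p1 ∨ ¬p1)=T] Δ:[¬¬p1=F] refutes=False
  v=0010: Γ:[p0=F, (p1 ∨ ¬p1)=T] Δ:[¬¬p1=F] refutes=False
  v=0011: Γ:[p0=F, (p1 ∨ ¬p1)=T] Δ:[¬¬p1=F] refutes=False
  v=0100: Γ:[p0=F, (p1 ∨ ¬p1)=T] Δ:[¬¬p1=T] refutes=False
  v=0101: Γ:[p0=F, (p1 ∨ ¬p1)=T] Δ:[¬¬p1=T] refutes=False
  v=0110: Γ:[p0=F, (p1 ∨ ¬p1)=T] Δ:[¬¬p1=T] refutes=False
  v=0111: Γ:[p0=F, (p1 ∨ ¬p1)=T] Δ:[¬¬p1=T] refutes=False
  v=1000: Γ:[p0=T, (p1 ∨ ¬p1)=T] Δ:[¬¬p1=F] refutes=True  ← countermodel

Result: NO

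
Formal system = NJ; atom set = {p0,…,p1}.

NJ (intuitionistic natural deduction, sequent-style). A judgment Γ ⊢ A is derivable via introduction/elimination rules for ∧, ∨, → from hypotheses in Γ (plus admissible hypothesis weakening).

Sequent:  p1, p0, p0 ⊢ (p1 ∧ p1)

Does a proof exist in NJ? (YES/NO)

Proof tree:
[Wk] p1, p0, p0 ⊢ (p1 ∧ p1)
  [Wk] p1, p0 ⊢ (p1 ∧ p1)
    [∧I] p1 ⊢ (p1 ∧ p1)
      [Ax] p1 ⊢ p1
      [Ax] p1 ⊢ p1

Result: YES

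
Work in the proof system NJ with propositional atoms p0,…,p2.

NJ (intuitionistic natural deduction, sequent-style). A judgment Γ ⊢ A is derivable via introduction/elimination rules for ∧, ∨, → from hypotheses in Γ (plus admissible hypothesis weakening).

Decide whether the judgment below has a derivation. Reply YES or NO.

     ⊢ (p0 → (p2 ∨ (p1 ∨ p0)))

Proof tree:
[→I]  ⊢ (p0 → (p2 ∨ (p1 ∨ p0)))
  [∨I₂] p0 ⊢ (p2 ∨ (p1 ∨ p0))
    [∨I₂] p0 ⊢ (p1 ∨ p0)
      [Ax] p0 ⊢ p0

Result: YES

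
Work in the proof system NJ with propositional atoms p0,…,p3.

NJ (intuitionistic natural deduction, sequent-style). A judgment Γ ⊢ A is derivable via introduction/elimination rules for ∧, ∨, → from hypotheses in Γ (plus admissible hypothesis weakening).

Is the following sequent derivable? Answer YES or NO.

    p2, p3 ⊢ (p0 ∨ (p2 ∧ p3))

Derivation (root first):
[∨I₂] p2, p3 ⊢ (p0 ∨ (p2 ∧ p3))
  [∧I] p2, p3 ⊢ (p2 ∧ p3)
    [Ax] p2 ⊢ p2
    [Ax] p3 ⊢ p3

Result: YES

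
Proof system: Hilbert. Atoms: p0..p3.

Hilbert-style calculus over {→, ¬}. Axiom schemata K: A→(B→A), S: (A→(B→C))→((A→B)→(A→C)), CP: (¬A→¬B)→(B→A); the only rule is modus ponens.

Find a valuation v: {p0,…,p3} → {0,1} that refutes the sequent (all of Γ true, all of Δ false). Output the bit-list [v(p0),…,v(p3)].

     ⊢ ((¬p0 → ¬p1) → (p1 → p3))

Truth-table refutation:
  v=0000: Γ:[] Δ:[((¬p0 → ¬p1) → (p1 → p3))=T] refutes=False
  v=0001: Γ:[] Δ:[((¬p0 → ¬p1) → (p1 → p3))=T] refutes=False
  v=0010: Γ:[] Δ:[((¬p0 → ¬p1) → (p1 → p3))=T] refutes=False
  v=0011: Γ:[] Δ:[((¬p0 → ¬p1) → (p1 → p3))=T] refutes=False
  v=0100: Γ:[] Δ:[((¬p0 → ¬p1) → (p1 → p3))=T] refutes=False
  v=0101: Γ:[] Δ:[((¬p0 → ¬p1) → (p1 → p3))=T] refutes=False
  v=0110: Γ:[] Δ:[((¬p0 → ¬p1) → (p1 → p3))=T] refutes=False
  v=0111: Γ:[] Δ:[((¬p0 → ¬p1) → (p1 → p3))=T] refutes=False
  v=1000: Γ:[] Δ:[((¬p0 → ¬p1) → (p1 → p3))=T] refutes=False
  v=1001: Γ:[] Δ:[((¬p0 → ¬p1) → (p1 → p3))=T] refutes=False
  v=1010: Γ:[] Δ:[((¬p0 → ¬p1) → (p1 → p3))=T] refutes=False
  v=1011: Γ:[] Δ:[((¬p0 → ¬p1) → (p1 → p3))=T] refutes=False
  v=1100: Γ:[] Δ:[((¬p0 → ¬p1) → (p1 → p3))=F] refutes=True  ← countermodel

Result: [1, 1, 0, 0]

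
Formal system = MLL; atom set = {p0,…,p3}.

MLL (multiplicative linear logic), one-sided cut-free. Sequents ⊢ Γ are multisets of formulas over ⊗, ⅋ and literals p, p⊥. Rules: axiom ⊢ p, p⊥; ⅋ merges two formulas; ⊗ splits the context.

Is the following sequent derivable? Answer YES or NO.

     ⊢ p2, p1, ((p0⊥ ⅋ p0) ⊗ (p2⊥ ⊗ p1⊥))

Derivation trace:
[⊗]  ⊢ p2, p1, ((p0⊥ ⅋ p0) ⊗ (p2⊥ ⊗ p1⊥))
  [⅋]  ⊢ (p0⊥ ⅋ p0)
    [Ax]  ⊢ p0, p0⊥
  [⊗]  ⊢ p2, p1, (p2⊥ ⊗ p1⊥)
    [Ax]  ⊢ p2, p2⊥
    [Ax]  ⊢ p1, p1⊥

Result: YES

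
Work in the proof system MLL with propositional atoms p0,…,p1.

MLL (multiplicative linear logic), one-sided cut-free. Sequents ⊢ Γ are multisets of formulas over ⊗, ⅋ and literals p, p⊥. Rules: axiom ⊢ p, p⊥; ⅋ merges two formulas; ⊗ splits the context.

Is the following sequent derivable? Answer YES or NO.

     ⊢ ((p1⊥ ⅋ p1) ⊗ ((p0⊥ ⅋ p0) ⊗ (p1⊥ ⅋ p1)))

Derivation trace:
[⊗]  ⊢ ((p1⊥ ⅋ p1) ⊗ ((p0⊥ ⅋ p0) ⊗ (p1⊥ ⅋ p1)))
  [⅋]  ⊢ (p1⊥ ⅋ p1)
    [Ax]  ⊢ p1, p1⊥
  [⊗]  ⊢ ((p0⊥ ⅋ p0) ⊗ (p1⊥ ⅋ p1))
    [⅋]  ⊢ (p0⊥ ⅋ p0)
      [Ax]  ⊢ p0, p0⊥
    [⅋]  ⊢ (p1⊥ ⅋ p1)
      [Ax]  ⊢ p1, p1⊥

Result: YES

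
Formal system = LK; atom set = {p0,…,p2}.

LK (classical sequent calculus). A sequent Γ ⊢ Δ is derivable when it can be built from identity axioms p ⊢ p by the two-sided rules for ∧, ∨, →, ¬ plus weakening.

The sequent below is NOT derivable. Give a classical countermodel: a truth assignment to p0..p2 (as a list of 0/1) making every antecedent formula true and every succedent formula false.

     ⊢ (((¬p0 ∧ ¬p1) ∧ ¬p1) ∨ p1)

Enumerate valuations to refute Γ ⊢ Δ:
  v=000: Γ:[] Δ:[(((¬p0 ∧ ¬p1) ∧ ¬p1) ∨ p1)=T] refutes=False
  v=001: Γ:[] Δ:[(((¬p0 ∧ ¬p1) ∧ ¬p1) ∨ p1)=T] refutes=False
  v=010: Γ:[] Δ:[(((¬p0 ∧ ¬p1) ∧ ¬p1) ∨ p1)=T] refutes=False
  v=011: Γ:[] Δ:[(((¬p0 ∧ ¬p1) ∧ ¬p1) ∨ p1)=T] refutes=False
  v=100: Γ:[] Δ:[(((¬p0 ∧ ¬p1) ∧ ¬p1) ∨ p1)=F] refutes=True  ← countermodel

Result: [1, 0, 0]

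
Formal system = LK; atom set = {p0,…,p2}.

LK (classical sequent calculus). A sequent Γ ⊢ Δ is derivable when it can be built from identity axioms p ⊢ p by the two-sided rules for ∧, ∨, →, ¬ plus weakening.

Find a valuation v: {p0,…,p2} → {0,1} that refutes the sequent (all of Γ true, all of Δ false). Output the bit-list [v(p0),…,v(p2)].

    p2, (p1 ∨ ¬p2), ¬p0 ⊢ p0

Enumerate valuations to refute Γ ⊢ Δ:
  v=000: Γ:[p2=F, (p1 ∨ ¬p2)=T, ¬p0=T] Δ:[p0=F] refutes=False
  v=001: Γ:[p2=T, (p1 ∨ ¬p2)=F, ¬p0=T] Δ:[p0=F] refutes=False
  v=010: Γ:[p2=F, (p1 ∨ ¬p2)=T, ¬p0=T] Δ:[p0=F] refutes=False
  v=011: Γ:[p2=T, (p1 ∨ ¬p2)=T, ¬p0=T] Δ:[p0=F] refutes=True  ← countermodel

Result: [0, 1, 1]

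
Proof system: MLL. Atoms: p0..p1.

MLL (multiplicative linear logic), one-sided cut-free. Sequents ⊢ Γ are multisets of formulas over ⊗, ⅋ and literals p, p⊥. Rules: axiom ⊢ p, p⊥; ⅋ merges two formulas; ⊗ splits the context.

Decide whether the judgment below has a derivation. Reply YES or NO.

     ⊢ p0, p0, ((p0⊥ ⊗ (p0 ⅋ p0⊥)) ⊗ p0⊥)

Derivation (root first):
[⊗]  ⊢ p0, p0, ((p0⊥ ⊗ (p0 ⅋ p0⊥)) ⊗ p0⊥)
  [⊗]  ⊢ p0, (p0⊥ ⊗ (p0 ⅋ p0⊥))
    [Ax]  ⊢ p0, p0⊥
    [⅋]  ⊢ (p0 ⅋ p0⊥)
      [Ax]  ⊢ p0, p0⊥
  [Ax]  ⊢ p0, p0⊥

Result: YES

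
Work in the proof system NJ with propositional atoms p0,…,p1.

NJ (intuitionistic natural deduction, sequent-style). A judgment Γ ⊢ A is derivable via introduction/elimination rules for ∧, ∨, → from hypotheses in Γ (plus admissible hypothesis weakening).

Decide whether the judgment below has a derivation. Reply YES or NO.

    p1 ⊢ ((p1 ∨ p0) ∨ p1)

Derivation (root first):
[∨I₁] p1 ⊢ ((p1 ∨ p0) ∨ p1)
  [∨I₁] p1 ⊢ (p1 ∨ p0)
    [Ax] p1 ⊢ p1

Result: YES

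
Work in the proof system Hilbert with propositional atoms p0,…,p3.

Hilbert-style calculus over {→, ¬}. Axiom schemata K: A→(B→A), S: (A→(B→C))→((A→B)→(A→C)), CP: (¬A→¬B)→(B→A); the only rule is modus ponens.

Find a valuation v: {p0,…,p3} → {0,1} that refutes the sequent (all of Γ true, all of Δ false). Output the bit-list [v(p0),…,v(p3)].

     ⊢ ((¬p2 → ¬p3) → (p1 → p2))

Enumerate valuations to refute Γ ⊢ Δ:
  v=0000: Γ:[] Δ:[((¬p2 → ¬p3) → (p1 → p2))=T] refutes=False
  v=0001: Γ:[] Δ:[((¬p2 → ¬p3) → (p1 → p2))=T] refutes=False
  v=0010: Γ:[] Δ:[((¬p2 → ¬p3) → (p1 → p2))=T] refutes=False
  v=0011: Γ:[] Δ:[((¬p2 → ¬p3) → (p1 → p2))=T] refutes=False
  v=0100: Γ:[] Δ:[((¬p2 → ¬p3) → (p1 → p2))=F] refutes=True  ← countermodel

Result: [0, 1, 0, 0]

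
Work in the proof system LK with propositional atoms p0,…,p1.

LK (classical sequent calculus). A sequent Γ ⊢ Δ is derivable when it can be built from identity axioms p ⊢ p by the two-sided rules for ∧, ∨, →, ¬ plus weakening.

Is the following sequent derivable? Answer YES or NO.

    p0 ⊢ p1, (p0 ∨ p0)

Derivation (root first):
[∨R] p0 ⊢ p1, (p0 ∨ p0)
  [WR] p0 ⊢ p0, p0, p1
    [WR] p0 ⊢ p0, p0
      [Ax] p0 ⊢ p0

Result: YES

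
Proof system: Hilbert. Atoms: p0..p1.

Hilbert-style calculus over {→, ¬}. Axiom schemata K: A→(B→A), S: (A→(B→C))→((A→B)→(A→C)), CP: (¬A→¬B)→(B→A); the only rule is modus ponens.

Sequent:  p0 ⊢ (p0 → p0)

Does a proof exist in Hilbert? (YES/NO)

Proof tree:
[MP] p0 ⊢ (p0 → p0)
  [K]  ⊢ (p0 → (p0 → p0))
  [MP] p0 ⊢ p0
    [MP] p0 ⊢ (p0 → p0)
      [K]  ⊢ (p0 → (p0 → p0))
      [Hyp] p0 ⊢ p0
    [Hyp] p0 ⊢ p0

Result: YES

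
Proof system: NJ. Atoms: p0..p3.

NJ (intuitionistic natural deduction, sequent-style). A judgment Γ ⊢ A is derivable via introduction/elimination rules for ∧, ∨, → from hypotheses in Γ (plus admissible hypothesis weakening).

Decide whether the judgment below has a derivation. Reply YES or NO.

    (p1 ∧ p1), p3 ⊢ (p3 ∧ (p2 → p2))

Derivation trace:
[∧I] (p1 ∧ p1), p3 ⊢ (p3 ∧ (p2 → p2))
  [Wk] p3, (p1 ∧ p1) ⊢ p3
    [Ax] p3 ⊢ p3
  [→I]  ⊢ (p2 → p2)
    [Ax] p2 ⊢ p2

Result: YES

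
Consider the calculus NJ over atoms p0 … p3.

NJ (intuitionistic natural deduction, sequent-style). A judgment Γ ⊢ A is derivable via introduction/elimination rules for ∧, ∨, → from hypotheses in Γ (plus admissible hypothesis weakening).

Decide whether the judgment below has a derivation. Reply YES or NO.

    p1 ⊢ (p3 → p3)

Proof tree:
[→I] p1 ⊢ (p3 → p3)
  [Wk] p3, p1 ⊢ p3
    [Ax] p3 ⊢ p3

Result: YES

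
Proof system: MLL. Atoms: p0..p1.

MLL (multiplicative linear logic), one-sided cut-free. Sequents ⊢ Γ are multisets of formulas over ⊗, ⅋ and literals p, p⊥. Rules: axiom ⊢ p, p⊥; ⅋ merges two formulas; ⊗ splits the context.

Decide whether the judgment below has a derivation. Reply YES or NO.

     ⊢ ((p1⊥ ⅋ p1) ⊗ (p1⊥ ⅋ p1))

Derivation trace:
[⊗]  ⊢ ((p1⊥ ⅋ p1) ⊗ (p1⊥ ⅋ p1))
  [⅋]  ⊢ (p1⊥ ⅋ p1)
    [Ax]  ⊢ p1, p1⊥
  [⅋]  ⊢ (p1⊥ ⅋ p1)
    [Ax]  ⊢ p1, p1⊥

Result: YES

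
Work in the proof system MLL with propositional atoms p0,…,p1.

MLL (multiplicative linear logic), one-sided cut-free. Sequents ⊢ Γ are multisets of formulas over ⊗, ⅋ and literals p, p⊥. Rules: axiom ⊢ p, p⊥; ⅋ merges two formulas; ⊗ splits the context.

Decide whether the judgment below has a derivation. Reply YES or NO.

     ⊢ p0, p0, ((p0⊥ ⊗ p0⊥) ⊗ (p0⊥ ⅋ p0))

Derivation (root first):
[⊗]  ⊢ p0, p0, ((p0⊥ ⊗ p0⊥) ⊗ (p0⊥ ⅋ p0))
  [⊗]  ⊢ p0, p0, (p0⊥ ⊗ p0⊥)
    [Ax]  ⊢ p0, p0⊥
    [Ax]  ⊢ p0, p0⊥
  [⅋]  ⊢ (p0⊥ ⅋ p0)
    [Ax]  ⊢ p0, p0⊥

Result: YES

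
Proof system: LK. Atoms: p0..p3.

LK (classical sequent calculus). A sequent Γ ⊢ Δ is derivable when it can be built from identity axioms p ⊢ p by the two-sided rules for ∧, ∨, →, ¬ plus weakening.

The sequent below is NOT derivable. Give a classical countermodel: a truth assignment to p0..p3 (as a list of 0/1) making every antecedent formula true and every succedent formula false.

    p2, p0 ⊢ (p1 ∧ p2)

Search for a countermodel by truth-table:
  v=0000: Γ:[p2=F, p0=F] Δ:[(p1 ∧ p2)=F] refutes=False
  v=0001: Γ:[p2=F, p0=F] Δ:[(p1 ∧ p2)=F] refutes=False
  v=0010: Γ:[p2=T, p0=F] Δ:[(p1 ∧ p2)=F] refutes=False
  v=0011: Γ:[p2=T, p0=F] Δ:[(p1 ∧ p2)=F] refutes=False
  v=0100: Γ:[p2=F, p0=F] Δ:[(p1 ∧ p2)=F] refutes=False
  v=0101: Γ:[p2=F, p0=F] Δ:[(p1 ∧ p2)=F] refutes=False
  v=0110: Γ:[p2=T, p0=F] Δ:[(p1 ∧ p2)=T] refutes=False
  v=0111: Γ:[p2=T, p0=F] Δ:[(p1 ∧ p2)=T] refutes=False
  v=1000: Γ:[p2=F, p0=T] Δ:[(p1 ∧ p2)=F] refutes=False
  v=1001: Γ:[p2=F, p0=T] Δ:[(p1 ∧ p2)=F] refutes=False
  v=1010: Γ:[p2=T, p0=T] Δ:[(p1 ∧ p2)=F] refutes=True  ← countermodel

Result: [1, 0, 1, 0]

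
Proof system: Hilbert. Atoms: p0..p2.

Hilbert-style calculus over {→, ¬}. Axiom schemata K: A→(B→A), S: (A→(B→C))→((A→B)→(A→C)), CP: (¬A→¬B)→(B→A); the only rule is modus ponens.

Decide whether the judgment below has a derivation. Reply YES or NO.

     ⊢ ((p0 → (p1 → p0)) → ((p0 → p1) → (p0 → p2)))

Search for a countermodel by truth-table:
  v=000: Γ:[] Δ:[((p0 → (p1 → p0)) → ((p0 → p1) → (p0 → p2)))=T] refutes=False
  v=001: Γ:[] Δ:[((p0 → (p1 → p0)) → ((p0 → p1) → (p0 → p2)))=T] refutes=False
  v=010: Γ:[] Δ:[((p0 → (p1 → p0)) → ((p0 → p1) → (p0 → p2)))=T] refutes=False
  v=011: Γ:[] Δ:[((p0 → (p1 → p0)) → ((p0 → p1) → (p0 → p2)))=T] refutes=False
  v=100: Γ:[] Δ:[((p0 → (p1 → p0)) → ((p0 → p1) → (p0 → p2)))=T] refutes=False
  v=101: Γ:[] Δ:[((p0 → (p1 → p0)) → ((p0 → p1) → (p0 → p2)))=T] refutes=False
  v=110: Γ:[] Δ:[((p0 → (p1 → p0)) → ((p0 → p1) → (p0 → p2)))=F] refutes=True  ← countermodel

Result: NO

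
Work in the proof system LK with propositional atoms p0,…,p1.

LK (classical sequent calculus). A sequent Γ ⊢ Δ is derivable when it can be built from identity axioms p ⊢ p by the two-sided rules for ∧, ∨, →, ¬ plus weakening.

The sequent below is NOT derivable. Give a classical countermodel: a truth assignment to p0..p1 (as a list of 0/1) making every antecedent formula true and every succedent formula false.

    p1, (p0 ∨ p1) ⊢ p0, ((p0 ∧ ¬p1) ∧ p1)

Search for a countermodel by truth-table:
  v=00: Γ:[p1=F, (p0 ∨ p1)=F] Δ:[p0=F, ((p0 ∧ ¬p1) ∧ p1)=F] refutes=False
  v=01: Γ:[p1=T, (p0 ∨ p1)=T] Δ:[p0=F, ((p0 ∧ ¬p1) ∧ p1)=F] refutes=True  ← countermodel

Result: [0, 1]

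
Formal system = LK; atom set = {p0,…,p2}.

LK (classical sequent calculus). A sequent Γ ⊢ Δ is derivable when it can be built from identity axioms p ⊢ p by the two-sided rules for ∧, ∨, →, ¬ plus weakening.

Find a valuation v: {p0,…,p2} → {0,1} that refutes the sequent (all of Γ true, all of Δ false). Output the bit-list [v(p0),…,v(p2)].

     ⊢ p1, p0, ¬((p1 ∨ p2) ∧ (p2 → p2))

Truth-table refutation:
  v=000: Γ:[] Δ:[p1=F, p0=F, ¬((p1 ∨ p2) ∧ (p2 → p2))=T] refutes=False
  v=001: Γ:[] Δ:[p1=F, p0=F, ¬((p1 ∨ p2) ∧ (p2 → p2))=F] refutes=True  ← countermodel

Result: [0, 0, 1]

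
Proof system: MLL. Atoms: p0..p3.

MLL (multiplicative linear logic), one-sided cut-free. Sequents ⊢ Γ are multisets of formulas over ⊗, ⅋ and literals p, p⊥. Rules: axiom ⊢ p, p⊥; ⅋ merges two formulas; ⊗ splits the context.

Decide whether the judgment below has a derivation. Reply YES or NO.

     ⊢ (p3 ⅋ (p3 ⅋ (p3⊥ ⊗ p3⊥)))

Derivation trace:
[⅋]  ⊢ (p3 ⅋ (p3 ⅋ (p3⊥ ⊗ p3⊥)))
  [⅋]  ⊢ p3, (p3 ⅋ (p3⊥ ⊗ p3⊥))
    [⊗]  ⊢ p3, p3, (p3⊥ ⊗ p3⊥)
      [Ax]  ⊢ p3, p3⊥
      [Ax]  ⊢ p3, p3⊥

Result: YES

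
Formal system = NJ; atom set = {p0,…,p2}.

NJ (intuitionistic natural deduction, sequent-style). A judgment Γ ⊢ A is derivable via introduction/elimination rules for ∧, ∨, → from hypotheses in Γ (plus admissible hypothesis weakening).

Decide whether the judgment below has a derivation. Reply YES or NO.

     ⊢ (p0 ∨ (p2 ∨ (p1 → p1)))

Proof tree:
[∨I₂]  ⊢ (p0 ∨ (p2 ∨ (p1 → p1)))
  [∨I₂]  ⊢ (p2 ∨ (p1 → p1))
    [→I]  ⊢ (p1 → p1)
      [Ax] p1 ⊢ p1

Result: YES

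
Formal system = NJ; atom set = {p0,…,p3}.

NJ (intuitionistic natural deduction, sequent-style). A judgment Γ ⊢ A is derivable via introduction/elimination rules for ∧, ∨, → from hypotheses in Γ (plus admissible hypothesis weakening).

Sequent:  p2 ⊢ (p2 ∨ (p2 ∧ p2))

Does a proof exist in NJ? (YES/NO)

Derivation (root first):
[∨I₂] p2 ⊢ (p2 ∨ (p2 ∧ p2))
  [∧I] p2 ⊢ (p2 ∧ p2)
    [Ax] p2 ⊢ p2
    [Ax] p2 ⊢ p2

Result: YES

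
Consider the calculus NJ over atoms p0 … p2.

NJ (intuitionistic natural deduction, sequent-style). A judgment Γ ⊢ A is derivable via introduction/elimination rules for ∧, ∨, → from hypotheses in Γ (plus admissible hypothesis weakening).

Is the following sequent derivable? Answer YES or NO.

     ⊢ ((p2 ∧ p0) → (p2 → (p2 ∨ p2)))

Derivation (root first):
[→I]  ⊢ ((p2 ∧ p0) → (p2 → (p2 ∨ p2)))
  [Wk] (p2 ∧ p0) ⊢ (p2 → (p2 ∨ p2))
    [→I]  ⊢ (p2 → (p2 ∨ p2))
      [∨I₁] p2 ⊢ (p2 ∨ p2)
        [Ax] p2 ⊢ p2

Result: YES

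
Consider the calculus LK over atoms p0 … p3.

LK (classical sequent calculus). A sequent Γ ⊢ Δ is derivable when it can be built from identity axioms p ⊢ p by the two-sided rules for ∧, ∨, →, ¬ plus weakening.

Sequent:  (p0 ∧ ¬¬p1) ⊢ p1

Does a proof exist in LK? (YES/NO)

Proof tree:
[∧L] (p0 ∧ ¬¬p1) ⊢ p1
  [¬L] p0, ¬¬p1 ⊢ p1
    [WL] p0 ⊢ p1, ¬p1
      [¬R]  ⊢ p1, ¬p1
        [Ax] p1 ⊢ p1

Result: YES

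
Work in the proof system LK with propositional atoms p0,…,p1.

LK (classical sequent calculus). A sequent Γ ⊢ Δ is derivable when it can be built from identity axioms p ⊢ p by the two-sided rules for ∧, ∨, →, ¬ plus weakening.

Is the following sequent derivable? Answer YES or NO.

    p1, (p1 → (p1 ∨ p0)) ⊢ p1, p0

Derivation (root first):
[→L] p1, (p1 → (p1 ∨ p0)) ⊢ p1, p0
  [Ax] p1 ⊢ p1
  [∨L] (p1 ∨ p0) ⊢ p1, p0
    [Ax] p1 ⊢ p1
    [Ax] p0 ⊢ p0

Result: YES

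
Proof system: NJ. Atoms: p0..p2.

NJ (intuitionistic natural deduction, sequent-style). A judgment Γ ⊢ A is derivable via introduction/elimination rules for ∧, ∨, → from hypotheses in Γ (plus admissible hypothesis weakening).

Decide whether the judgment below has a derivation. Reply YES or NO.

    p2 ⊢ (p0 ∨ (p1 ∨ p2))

Proof tree:
[∨I₂] p2 ⊢ (p0 ∨ (p1 ∨ p2))
  [∨I₂] p2 ⊢ (p1 ∨ p2)
    [Ax] p2 ⊢ p2

Result: YES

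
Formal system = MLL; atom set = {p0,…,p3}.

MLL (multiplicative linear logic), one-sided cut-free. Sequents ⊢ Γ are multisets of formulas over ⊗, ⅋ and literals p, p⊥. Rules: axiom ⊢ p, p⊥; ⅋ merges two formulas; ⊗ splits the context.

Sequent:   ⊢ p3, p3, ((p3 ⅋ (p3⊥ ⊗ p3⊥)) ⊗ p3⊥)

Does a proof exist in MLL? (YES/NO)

Proof tree:
[⊗]  ⊢ p3, p3, ((p3 ⅋ (p3⊥ ⊗ p3⊥)) ⊗ p3⊥)
  [⅋]  ⊢ p3, (p3 ⅋ (p3⊥ ⊗ p3⊥))
    [⊗]  ⊢ p3, p3, (p3⊥ ⊗ p3⊥)
      [Ax]  ⊢ p3, p3⊥
      [Ax]  ⊢ p3, p3⊥
  [Ax]  ⊢ p3, p3⊥

Result: YES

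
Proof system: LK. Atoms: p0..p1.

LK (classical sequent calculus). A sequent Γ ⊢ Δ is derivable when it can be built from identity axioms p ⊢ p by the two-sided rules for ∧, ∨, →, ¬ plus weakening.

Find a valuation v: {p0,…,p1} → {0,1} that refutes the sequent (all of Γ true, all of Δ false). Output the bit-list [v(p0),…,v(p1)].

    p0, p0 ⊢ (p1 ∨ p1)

Search for a countermodel by truth-table:
  v=00: Γ:[p0=F, p0=F] Δ:[(p1 ∨ p1)=F] refutes=False
  v=01: Γ:[p0=F, p0=F] Δ:[(p1 ∨ p1)=T] refutes=False
  v=10: Γ:[p0=T, p0=T] Δ:[(p1 ∨ p1)=F] refutes=True  ← countermodel

Result: [1, 0]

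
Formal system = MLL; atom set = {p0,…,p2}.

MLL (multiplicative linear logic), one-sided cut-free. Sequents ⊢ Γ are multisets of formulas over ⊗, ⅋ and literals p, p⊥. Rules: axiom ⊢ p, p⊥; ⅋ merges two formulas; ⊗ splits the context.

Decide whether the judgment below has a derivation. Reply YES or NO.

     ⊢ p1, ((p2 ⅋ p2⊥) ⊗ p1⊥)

Derivation (root first):
[⊗]  ⊢ p1, ((p2 ⅋ p2⊥) ⊗ p1⊥)
  [⅋]  ⊢ (p2 ⅋ p2⊥)
    [Ax]  ⊢ p2, p2⊥
  [Ax]  ⊢ p1, p1⊥

Result: YES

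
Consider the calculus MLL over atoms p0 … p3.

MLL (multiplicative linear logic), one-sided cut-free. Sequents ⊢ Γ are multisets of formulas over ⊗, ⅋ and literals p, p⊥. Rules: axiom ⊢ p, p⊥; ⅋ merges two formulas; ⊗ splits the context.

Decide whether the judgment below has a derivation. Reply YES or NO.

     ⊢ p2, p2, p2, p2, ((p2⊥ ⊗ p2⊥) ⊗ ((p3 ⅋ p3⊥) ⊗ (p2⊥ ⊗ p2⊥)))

Derivation (root first):
[⊗]  ⊢ p2, p2, p2, p2, ((p2⊥ ⊗ p2⊥) ⊗ ((p3 ⅋ p3⊥) ⊗ (p2⊥ ⊗ p2⊥)))
  [⊗]  ⊢ p2, p2, (p2⊥ ⊗ p2⊥)
    [Ax]  ⊢ p2, p2⊥
    [Ax]  ⊢ p2, p2⊥
  [⊗]  ⊢ p2, p2, ((p3 ⅋ p3⊥) ⊗ (p2⊥ ⊗ p2⊥))
    [⅋]  ⊢ (p3 ⅋ p3⊥)
      [Ax]  ⊢ p3, p3⊥
    [⊗]  ⊢ p2, p2, (p2⊥ ⊗ p2⊥)
      [Ax]  ⊢ p2, p2⊥
      [Ax]  ⊢ p2, p2⊥

Result: YES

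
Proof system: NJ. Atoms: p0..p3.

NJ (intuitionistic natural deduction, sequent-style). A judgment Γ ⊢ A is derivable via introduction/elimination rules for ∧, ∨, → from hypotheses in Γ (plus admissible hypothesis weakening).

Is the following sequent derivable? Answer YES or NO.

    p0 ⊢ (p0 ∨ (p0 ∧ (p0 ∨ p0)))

Proof tree:
[∨I₂] p0 ⊢ (p0 ∨ (p0 ∧ (p0 ∨ p0)))
  [∧I] p0 ⊢ (p0 ∧ (p0 ∨ p0))
    [Ax] p0 ⊢ p0
    [∨I₁] p0 ⊢ (p0 ∨ p0)
      [Ax] p0 ⊢ p0

Result: YES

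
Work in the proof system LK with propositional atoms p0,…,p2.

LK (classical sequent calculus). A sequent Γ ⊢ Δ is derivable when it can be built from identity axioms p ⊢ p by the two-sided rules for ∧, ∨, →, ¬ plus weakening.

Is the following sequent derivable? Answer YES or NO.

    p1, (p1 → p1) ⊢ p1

Derivation trace:
[→L] p1, (p1 → p1) ⊢ p1
  [Ax] p1 ⊢ p1
  [WR] p1 ⊢ p1, p1
    [Ax] p1 ⊢ p1

Result: YES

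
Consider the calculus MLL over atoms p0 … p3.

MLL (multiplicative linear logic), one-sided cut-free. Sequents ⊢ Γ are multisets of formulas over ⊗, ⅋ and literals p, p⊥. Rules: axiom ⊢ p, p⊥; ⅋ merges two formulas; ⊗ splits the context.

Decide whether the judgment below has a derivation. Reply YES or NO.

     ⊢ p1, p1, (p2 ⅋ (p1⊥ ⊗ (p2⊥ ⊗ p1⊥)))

Derivation trace:
[⅋]  ⊢ p1, p1, (p2 ⅋ (p1⊥ ⊗ (p2⊥ ⊗ p1⊥)))
  [⊗]  ⊢ p1, p2, p1, (p1⊥ ⊗ (p2⊥ ⊗ p1⊥))
    [Ax]  ⊢ p1, p1⊥
    [⊗]  ⊢ p2, p1, (p2⊥ ⊗ p1⊥)
      [Ax]  ⊢ p2, p2⊥
      [Ax]  ⊢ p1, p1⊥

Result: YES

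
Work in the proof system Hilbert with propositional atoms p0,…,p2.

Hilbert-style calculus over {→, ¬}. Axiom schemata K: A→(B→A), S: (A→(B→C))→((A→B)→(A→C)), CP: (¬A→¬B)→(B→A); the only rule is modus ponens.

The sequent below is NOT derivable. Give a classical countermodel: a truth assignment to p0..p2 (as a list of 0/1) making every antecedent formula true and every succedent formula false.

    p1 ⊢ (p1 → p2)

Truth-table refutation:
  v=000: Γ:[p1=F] Δ:[(p1 → p2)=T] refutes=False
  v=001: Γ:[p1=F] Δ:[(p1 → p2)=T] refutes=False
  v=010: Γ:[p1=T] Δ:[(p1 → p2)=F] refutes=True  ← countermodel

Result: [0, 1, 0]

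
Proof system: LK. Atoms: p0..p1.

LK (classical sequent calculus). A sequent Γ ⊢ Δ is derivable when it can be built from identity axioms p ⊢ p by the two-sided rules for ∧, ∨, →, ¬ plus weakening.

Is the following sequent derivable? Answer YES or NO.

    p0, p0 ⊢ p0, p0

Derivation trace:
[WL] p0, p0 ⊢ p0, p0
  [WR] p0 ⊢ p0, p0
    [Ax] p0 ⊢ p0

Result: YES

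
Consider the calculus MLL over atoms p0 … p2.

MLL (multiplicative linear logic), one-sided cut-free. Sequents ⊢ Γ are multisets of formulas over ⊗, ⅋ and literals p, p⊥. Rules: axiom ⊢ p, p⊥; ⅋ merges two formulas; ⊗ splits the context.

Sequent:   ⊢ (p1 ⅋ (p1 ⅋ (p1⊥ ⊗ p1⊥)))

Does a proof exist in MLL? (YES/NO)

Proof tree:
[⅋]  ⊢ (p1 ⅋ (p1 ⅋ (p1⊥ ⊗ p1⊥)))
  [⅋]  ⊢ p1, (p1 ⅋ (p1⊥ ⊗ p1⊥))
    [⊗]  ⊢ p1, p1, (p1⊥ ⊗ p1⊥)
      [Ax]  ⊢ p1, p1⊥
      [Ax]  ⊢ p1, p1⊥

Result: YES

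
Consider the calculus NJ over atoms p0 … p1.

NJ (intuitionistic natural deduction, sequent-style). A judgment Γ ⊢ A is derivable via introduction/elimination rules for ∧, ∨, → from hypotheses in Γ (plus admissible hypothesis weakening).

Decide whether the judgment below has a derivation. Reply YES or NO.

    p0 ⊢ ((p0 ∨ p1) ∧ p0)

Derivation trace:
[∧I] p0 ⊢ ((p0 ∨ p1) ∧ p0)
  [∨I₁] p0 ⊢ (p0 ∨ p1)
    [Ax] p0 ⊢ p0
  [Ax] p0 ⊢ p0

Result: YES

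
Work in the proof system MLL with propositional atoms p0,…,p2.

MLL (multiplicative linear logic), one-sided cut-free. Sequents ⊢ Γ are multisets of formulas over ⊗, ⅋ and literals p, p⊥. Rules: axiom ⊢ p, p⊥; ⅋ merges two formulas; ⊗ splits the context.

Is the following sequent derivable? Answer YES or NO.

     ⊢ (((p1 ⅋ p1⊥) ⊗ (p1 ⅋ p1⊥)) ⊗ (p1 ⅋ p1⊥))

Derivation (root first):
[⊗]  ⊢ (((p1 ⅋ p1⊥) ⊗ (p1 ⅋ p1⊥)) ⊗ (p1 ⅋ p1⊥))
  [⊗]  ⊢ ((p1 ⅋ p1⊥) ⊗ (p1 ⅋ p1⊥))
    [⅋]  ⊢ (p1 ⅋ p1⊥)
      [Ax]  ⊢ p1, p1⊥
    [⅋]  ⊢ (p1 ⅋ p1⊥)
      [Ax]  ⊢ p1, p1⊥
  [⅋]  ⊢ (p1 ⅋ p1⊥)
    [Ax]  ⊢ p1, p1⊥

Result: YES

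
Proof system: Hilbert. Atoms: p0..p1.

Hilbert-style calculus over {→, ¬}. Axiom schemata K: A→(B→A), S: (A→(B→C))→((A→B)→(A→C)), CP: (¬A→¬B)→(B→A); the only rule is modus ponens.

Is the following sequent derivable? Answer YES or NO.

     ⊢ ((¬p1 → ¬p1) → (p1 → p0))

Search for a countermodel by truth-table:
  v=00: Γ:[] Δ:[((¬p1 → ¬p1) → (p1 → p0))=T] refutes=False
  v=01: Γ:[] Δ:[((¬p1 → ¬p1) → (p1 → p0))=F] refutes=True  ← countermodel

Result: NO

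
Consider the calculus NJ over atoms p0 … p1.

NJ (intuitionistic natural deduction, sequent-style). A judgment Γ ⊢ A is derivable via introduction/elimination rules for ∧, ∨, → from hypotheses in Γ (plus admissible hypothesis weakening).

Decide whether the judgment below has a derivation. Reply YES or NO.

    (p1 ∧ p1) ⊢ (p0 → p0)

Derivation (root first):
[→I] (p1 ∧ p1) ⊢ (p0 → p0)
  [Wk] p0, (p1 ∧ p1) ⊢ p0
    [Ax] p0 ⊢ p0

Result: YES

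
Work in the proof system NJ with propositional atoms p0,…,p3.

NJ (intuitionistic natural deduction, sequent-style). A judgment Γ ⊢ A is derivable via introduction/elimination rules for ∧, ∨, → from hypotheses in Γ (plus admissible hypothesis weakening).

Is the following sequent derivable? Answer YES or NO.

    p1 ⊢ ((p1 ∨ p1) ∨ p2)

Derivation (root first):
[∨I₁] p1 ⊢ ((p1 ∨ p1) ∨ p2)
  [∨I₂] p1 ⊢ (p1 ∨ p1)
    [Ax] p1 ⊢ p1

Result: YES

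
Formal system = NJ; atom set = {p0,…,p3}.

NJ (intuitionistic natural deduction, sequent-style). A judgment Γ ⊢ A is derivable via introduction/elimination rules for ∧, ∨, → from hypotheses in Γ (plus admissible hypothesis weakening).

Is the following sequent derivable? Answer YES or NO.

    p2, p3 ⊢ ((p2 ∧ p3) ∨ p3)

Proof tree:
[∨I₁] p2, p3 ⊢ ((p2 ∧ p3) ∨ p3)
  [∧I] p2, p3 ⊢ (p2 ∧ p3)
    [Ax] p2 ⊢ p2
    [Ax] p3 ⊢ p3

Result: YES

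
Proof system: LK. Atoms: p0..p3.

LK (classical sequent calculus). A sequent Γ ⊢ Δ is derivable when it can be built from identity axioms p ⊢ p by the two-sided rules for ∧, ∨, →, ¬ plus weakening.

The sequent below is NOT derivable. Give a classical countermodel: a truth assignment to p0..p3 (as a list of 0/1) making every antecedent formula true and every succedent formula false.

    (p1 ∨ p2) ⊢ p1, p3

Truth-table refutation:
  v=0000: Γ:[(p1 ∨ p2)=F] Δ:[p1=F, p3=F] refutes=False
  v=0001: Γ:[(p1 ∨ p2)=F] Δ:[p1=F, p3=T] refutes=False
  v=0010: Γ:[(p1 ∨ p2)=T] Δ:[p1=F, p3=F] refutes=True  ← countermodel

Result: [0, 0, 1, 0]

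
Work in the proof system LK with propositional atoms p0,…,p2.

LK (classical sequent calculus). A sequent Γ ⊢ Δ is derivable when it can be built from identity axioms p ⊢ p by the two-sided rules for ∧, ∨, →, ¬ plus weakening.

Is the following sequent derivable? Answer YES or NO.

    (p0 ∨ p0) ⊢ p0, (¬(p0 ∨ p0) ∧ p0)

Proof tree:
[∧R] (p0 ∨ p0) ⊢ p0, (¬(p0 ∨ p0) ∧ p0)
  [¬R]  ⊢ p0, ¬(p0 ∨ p0)
    [∨L] (p0 ∨ p0) ⊢ p0
      [Ax] p0 ⊢ p0
      [Ax] p0 ⊢ p0
  [∨L] (p0 ∨ p0) ⊢ p0
    [Ax] p0 ⊢ p0
    [Ax] p0 ⊢ p0

Result: YES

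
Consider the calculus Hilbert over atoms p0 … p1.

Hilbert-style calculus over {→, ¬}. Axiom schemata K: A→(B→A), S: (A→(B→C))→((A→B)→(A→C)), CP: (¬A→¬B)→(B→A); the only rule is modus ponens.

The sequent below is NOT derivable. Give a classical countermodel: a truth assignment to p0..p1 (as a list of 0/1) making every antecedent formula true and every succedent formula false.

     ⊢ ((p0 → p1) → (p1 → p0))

Enumerate valuations to refute Γ ⊢ Δ:
  v=00: Γ:[] Δ:[((p0 → p1) → (p1 → p0))=T] refutes=False
  v=01: Γ:[] Δ:[((p0 → p1) → (p1 → p0))=F] refutes=True  ← countermodel

Result: [0, 1]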